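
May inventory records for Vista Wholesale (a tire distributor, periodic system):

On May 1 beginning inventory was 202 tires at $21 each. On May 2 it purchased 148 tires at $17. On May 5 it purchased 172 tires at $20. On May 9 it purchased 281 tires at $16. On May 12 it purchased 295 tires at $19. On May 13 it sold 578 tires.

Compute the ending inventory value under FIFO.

Ending inventory = $9,205

May 13, 578 sold [FIFO — oldest first]: 202 @ $21 + 148 @ $17 + 172 @ $20 + 56 @ $16 = $11,094
Ending inventory: 225 @ $16 + 295 @ $19 = $9,205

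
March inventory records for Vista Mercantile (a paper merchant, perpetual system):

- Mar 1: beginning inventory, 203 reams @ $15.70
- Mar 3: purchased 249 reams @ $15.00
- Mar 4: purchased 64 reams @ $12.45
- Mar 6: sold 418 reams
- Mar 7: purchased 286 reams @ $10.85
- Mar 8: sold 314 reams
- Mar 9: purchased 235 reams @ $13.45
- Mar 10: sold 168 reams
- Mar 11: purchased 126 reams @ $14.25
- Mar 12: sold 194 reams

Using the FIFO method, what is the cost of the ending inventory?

Mar 6, 418 sold [FIFO — oldest first]: 203 @ $15.70 + 215 @ $15.00 = $6,412.10
Mar 8, 314 sold [FIFO — oldest first]: 34 @ $15.00 + 64 @ $12.45 + 216 @ $10.85 = $3,650.40
Mar 10, 168 sold [FIFO — oldest first]: 70 @ $10.85 + 98 @ $13.45 = $2,077.60
Mar 12, 194 sold [FIFO — oldest first]: 137 @ $13.45 + 57 @ $14.25 = $2,654.90
Total COGS = $6,412.10 + $3,650.40 + $2,077.60 + $2,654.90 = $14,795.00
Ending inventory: 69 @ $14.25 = $983.25
Check: goods available $15,778.25 = COGS $14,795.00 + ending $983.25

Ending inventory = $983.25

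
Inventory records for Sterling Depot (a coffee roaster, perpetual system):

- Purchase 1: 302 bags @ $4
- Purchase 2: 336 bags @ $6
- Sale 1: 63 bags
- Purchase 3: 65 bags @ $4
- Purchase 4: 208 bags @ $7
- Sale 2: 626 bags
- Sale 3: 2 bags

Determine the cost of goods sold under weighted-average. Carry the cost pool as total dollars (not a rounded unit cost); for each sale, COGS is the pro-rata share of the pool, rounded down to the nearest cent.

COGS = $3,740.98

After Purchase 1: 302 on hand, pool $1,208.00 (≈ $4.0000 each)
After Purchase 2: 638 on hand, pool $3,224.00 (≈ $5.0533 each)
Sale 1, sell 63: 63/638 × $3,224.00 → $318.35
After Purchase 3: 640 on hand, pool $3,165.65 (≈ $4.9463 each)
After Purchase 4: 848 on hand, pool $4,621.65 (≈ $5.4501 each)
Sale 2, sell 626: 626/848 × $4,621.65 → $3,411.73
Sale 3, sell 2: 2/222 × $1,209.92 → $10.90
Total COGS = $318.35 + $3,411.73 + $10.90 = $3,740.98
Ending inventory (cost pool remaining) = $1,199.02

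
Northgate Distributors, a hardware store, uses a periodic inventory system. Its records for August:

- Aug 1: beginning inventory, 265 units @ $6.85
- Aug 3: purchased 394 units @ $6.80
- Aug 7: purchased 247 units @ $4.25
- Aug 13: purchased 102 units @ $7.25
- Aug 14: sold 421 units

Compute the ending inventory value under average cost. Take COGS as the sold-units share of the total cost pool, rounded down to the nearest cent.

Aug 14, sell 421: 421/1008 × $6,283.70 → $2,624.44
Ending inventory (cost pool remaining) = $3,659.26

Ending inventory = $3,659.26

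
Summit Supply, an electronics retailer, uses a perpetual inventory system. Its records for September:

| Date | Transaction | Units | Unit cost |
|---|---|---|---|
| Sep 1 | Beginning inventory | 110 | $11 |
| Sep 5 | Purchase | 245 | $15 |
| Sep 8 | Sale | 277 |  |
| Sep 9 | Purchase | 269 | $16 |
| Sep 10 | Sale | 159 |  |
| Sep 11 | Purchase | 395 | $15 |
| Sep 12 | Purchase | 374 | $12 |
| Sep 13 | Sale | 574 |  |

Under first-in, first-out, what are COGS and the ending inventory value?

COGS = $14,979; ending inventory = $4,623

Sep 8, 277 sold [FIFO — oldest first]: 110 @ $11 + 167 @ $15 = $3,715
Sep 10, 159 sold [FIFO — oldest first]: 78 @ $15 + 81 @ $16 = $2,466
Sep 13, 574 sold [FIFO — oldest first]: 188 @ $16 + 386 @ $15 = $8,798
Total COGS = $3,715 + $2,466 + $8,798 = $14,979
Ending inventory: 9 @ $15 + 374 @ $12 = $4,623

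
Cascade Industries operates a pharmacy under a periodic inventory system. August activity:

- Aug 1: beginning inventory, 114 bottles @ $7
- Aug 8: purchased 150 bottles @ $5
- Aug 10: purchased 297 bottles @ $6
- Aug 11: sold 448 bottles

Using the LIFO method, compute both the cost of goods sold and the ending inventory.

COGS = $2,539; ending inventory = $791

Aug 11, 448 sold [LIFO — newest first]: 297 @ $6 + 150 @ $5 + 1 @ $7 = $2,539
Ending inventory: 113 @ $7 = $791
Check: goods available $3,330 = COGS $2,539 + ending $791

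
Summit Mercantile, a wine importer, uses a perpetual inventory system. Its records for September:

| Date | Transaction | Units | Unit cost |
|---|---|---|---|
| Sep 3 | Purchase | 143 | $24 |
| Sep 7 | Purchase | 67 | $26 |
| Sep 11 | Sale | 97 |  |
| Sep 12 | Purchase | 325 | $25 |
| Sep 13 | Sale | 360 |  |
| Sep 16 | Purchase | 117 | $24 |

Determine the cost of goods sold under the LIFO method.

COGS = $11,427

Sep 11, 97 sold [LIFO — newest first]: 67 @ $26 + 30 @ $24 = $2,462
Sep 13, 360 sold [LIFO — newest first]: 325 @ $25 + 35 @ $24 = $8,965
Total COGS = $2,462 + $8,965 = $11,427
Ending inventory: 78 @ $24 + 117 @ $24 = $4,680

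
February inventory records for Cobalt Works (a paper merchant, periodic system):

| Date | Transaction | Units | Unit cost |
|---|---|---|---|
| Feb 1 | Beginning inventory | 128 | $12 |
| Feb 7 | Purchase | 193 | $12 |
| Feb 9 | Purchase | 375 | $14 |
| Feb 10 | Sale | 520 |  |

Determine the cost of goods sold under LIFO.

Feb 10, 520 sold [LIFO — newest first]: 375 @ $14 + 145 @ $12 = $6,990
Ending inventory: 128 @ $12 + 48 @ $12 = $2,112

COGS = $6,990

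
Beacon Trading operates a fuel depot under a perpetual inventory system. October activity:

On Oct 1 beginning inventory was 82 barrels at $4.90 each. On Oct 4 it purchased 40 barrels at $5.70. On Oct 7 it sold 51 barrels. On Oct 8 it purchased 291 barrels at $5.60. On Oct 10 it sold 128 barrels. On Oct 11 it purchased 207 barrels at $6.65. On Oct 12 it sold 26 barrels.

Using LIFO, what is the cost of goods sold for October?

COGS = $1,171.60

Oct 7, 51 sold [LIFO — newest first]: 40 @ $5.70 + 11 @ $4.90 = $281.90
Oct 10, 128 sold [LIFO — newest first]: 128 @ $5.60 = $716.80
Oct 12, 26 sold [LIFO — newest first]: 26 @ $6.65 = $172.90
Total COGS = $281.90 + $716.80 + $172.90 = $1,171.60
Ending inventory: 71 @ $4.90 + 163 @ $5.60 + 181 @ $6.65 = $2,464.35
Check: goods available $3,635.95 = COGS $1,171.60 + ending $2,464.35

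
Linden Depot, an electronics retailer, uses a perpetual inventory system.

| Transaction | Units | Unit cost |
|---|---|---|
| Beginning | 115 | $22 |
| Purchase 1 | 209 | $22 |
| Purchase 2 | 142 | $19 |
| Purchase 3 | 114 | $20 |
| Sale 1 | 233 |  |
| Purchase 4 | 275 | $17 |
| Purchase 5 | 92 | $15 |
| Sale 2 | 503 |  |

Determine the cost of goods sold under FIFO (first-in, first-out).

COGS = $14,758

Sale 1 (233) [FIFO — oldest first]: 115 @ $22 + 118 @ $22 = $5,126
Sale 2 (503) [FIFO — oldest first]: 91 @ $22 + 142 @ $19 + 114 @ $20 + 156 @ $17 = $9,632
Total COGS = $5,126 + $9,632 = $14,758
Ending inventory: 119 @ $17 + 92 @ $15 = $3,403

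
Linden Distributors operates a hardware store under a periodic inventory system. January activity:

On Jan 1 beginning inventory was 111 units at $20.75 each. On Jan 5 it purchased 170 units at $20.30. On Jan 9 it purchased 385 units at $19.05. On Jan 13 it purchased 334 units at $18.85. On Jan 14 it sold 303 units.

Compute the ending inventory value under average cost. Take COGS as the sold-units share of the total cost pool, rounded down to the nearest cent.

Ending inventory = $13,510.93

Jan 14, sell 303: 303/1000 × $19,384.40 → $5,873.47
Ending inventory (cost pool remaining) = $13,510.93
Check: goods available $19,384.40 = COGS $5,873.47 + ending $13,510.93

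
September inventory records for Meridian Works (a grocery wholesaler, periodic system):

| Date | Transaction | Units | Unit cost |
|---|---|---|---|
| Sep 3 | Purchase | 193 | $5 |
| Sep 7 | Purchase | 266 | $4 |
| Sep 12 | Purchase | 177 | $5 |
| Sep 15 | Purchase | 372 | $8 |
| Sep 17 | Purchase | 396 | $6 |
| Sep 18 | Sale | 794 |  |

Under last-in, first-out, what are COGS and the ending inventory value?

COGS = $5,482; ending inventory = $2,784

Sep 18, 794 sold [LIFO — newest first]: 396 @ $6 + 372 @ $8 + 26 @ $5 = $5,482
Ending inventory: 193 @ $5 + 266 @ $4 + 151 @ $5 = $2,784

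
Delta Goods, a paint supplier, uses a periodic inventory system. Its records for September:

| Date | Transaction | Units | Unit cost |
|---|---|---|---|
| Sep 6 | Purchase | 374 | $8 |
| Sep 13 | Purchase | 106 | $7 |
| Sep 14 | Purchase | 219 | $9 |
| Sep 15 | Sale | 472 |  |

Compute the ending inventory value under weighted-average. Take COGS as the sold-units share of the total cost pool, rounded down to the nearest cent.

Ending inventory = $1,852.70

Sep 15, sell 472: 472/699 × $5,705.00 → $3,852.30
Ending inventory (cost pool remaining) = $1,852.70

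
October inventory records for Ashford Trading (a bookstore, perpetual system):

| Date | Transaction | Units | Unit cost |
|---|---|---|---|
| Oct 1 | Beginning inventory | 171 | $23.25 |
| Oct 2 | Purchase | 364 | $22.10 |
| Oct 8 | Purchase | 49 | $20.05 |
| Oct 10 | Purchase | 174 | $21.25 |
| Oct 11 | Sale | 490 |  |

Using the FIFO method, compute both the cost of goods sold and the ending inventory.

COGS = $11,025.65; ending inventory = $5,674.45

Oct 11, 490 sold [FIFO — oldest first]: 171 @ $23.25 + 319 @ $22.10 = $11,025.65
Ending inventory: 45 @ $22.10 + 49 @ $20.05 + 174 @ $21.25 = $5,674.45
Check: goods available $16,700.10 = COGS $11,025.65 + ending $5,674.45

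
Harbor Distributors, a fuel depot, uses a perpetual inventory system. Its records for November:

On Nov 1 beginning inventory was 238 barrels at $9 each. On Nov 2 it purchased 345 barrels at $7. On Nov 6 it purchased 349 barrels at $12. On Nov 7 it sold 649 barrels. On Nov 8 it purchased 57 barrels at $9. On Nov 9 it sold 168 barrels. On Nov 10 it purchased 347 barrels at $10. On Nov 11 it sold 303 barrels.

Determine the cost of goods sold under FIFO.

Nov 7, 649 sold [FIFO — oldest first]: 238 @ $9 + 345 @ $7 + 66 @ $12 = $5,349
Nov 9, 168 sold [FIFO — oldest first]: 168 @ $12 = $2,016
Nov 11, 303 sold [FIFO — oldest first]: 115 @ $12 + 57 @ $9 + 131 @ $10 = $3,203
Total COGS = $5,349 + $2,016 + $3,203 = $10,568
Ending inventory: 216 @ $10 = $2,160

COGS = $10,568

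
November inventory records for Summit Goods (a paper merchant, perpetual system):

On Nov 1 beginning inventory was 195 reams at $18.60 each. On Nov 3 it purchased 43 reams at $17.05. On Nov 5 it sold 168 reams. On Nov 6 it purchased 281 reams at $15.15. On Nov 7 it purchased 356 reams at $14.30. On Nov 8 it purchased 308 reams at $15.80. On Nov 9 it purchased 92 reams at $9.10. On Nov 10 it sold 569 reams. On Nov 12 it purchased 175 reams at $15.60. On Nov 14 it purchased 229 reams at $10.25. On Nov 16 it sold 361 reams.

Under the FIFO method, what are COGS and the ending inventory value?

COGS = $17,231.50; ending inventory = $7,257.45

Nov 5, 168 sold [FIFO — oldest first]: 168 @ $18.60 = $3,124.80
Nov 10, 569 sold [FIFO — oldest first]: 27 @ $18.60 + 43 @ $17.05 + 281 @ $15.15 + 218 @ $14.30 = $8,609.90
Nov 16, 361 sold [FIFO — oldest first]: 138 @ $14.30 + 223 @ $15.80 = $5,496.80
Total COGS = $3,124.80 + $8,609.90 + $5,496.80 = $17,231.50
Ending inventory: 85 @ $15.80 + 92 @ $9.10 + 175 @ $15.60 + 229 @ $10.25 = $7,257.45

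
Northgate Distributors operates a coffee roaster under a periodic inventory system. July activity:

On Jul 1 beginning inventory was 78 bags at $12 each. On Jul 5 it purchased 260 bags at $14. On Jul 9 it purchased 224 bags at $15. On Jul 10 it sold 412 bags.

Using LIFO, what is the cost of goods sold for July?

Jul 10, 412 sold [LIFO — newest first]: 224 @ $15 + 188 @ $14 = $5,992
Ending inventory: 78 @ $12 + 72 @ $14 = $1,944

COGS = $5,992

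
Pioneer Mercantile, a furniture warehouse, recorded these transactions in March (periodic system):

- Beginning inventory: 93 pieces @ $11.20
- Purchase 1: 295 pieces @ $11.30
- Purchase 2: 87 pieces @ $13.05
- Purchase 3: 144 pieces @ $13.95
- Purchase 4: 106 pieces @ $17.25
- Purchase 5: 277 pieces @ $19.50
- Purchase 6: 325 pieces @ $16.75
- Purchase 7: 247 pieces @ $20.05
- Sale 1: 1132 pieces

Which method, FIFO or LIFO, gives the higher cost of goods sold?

LIFO

FIFO COGS: 93 @ $11.20 + 295 @ $11.30 + 87 @ $13.05 + 144 @ $13.95 + 106 @ $17.25 + 277 @ $19.50 + 130 @ $16.75 = $16,926.75
LIFO COGS: 247 @ $20.05 + 325 @ $16.75 + 277 @ $19.50 + 106 @ $17.25 + 144 @ $13.95 + 33 @ $13.05 = $20,065.55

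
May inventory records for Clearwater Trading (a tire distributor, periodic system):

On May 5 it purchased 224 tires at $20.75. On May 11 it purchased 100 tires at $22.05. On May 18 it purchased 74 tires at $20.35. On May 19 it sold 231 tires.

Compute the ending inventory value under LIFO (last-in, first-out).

Ending inventory = $3,465.25

May 19, 231 sold [LIFO — newest first]: 74 @ $20.35 + 100 @ $22.05 + 57 @ $20.75 = $4,893.65
Ending inventory: 167 @ $20.75 = $3,465.25
Check: goods available $8,358.90 = COGS $4,893.65 + ending $3,465.25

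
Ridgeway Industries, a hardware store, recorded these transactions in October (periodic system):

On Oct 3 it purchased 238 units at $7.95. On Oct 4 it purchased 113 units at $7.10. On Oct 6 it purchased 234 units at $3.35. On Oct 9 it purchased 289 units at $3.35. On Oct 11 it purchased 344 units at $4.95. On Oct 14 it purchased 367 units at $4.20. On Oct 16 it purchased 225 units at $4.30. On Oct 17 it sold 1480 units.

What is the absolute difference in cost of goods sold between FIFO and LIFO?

FIFO COGS: 238 @ $7.95 + 113 @ $7.10 + 234 @ $3.35 + 289 @ $3.35 + 344 @ $4.95 + 262 @ $4.20 = $7,249.65
LIFO COGS: 225 @ $4.30 + 367 @ $4.20 + 344 @ $4.95 + 289 @ $3.35 + 234 @ $3.35 + 21 @ $7.10 = $6,112.85
Difference = |$7,249.65 − $6,112.85| = $1,136.80

$1,136.80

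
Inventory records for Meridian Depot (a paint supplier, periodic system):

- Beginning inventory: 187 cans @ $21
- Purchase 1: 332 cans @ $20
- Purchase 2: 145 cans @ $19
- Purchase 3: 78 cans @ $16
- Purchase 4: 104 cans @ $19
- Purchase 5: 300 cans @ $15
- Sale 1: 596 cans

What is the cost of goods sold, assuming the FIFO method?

Sale 1 (596) [FIFO — oldest first]: 187 @ $21 + 332 @ $20 + 77 @ $19 = $12,030
Ending inventory: 68 @ $19 + 78 @ $16 + 104 @ $19 + 300 @ $15 = $9,016

COGS = $12,030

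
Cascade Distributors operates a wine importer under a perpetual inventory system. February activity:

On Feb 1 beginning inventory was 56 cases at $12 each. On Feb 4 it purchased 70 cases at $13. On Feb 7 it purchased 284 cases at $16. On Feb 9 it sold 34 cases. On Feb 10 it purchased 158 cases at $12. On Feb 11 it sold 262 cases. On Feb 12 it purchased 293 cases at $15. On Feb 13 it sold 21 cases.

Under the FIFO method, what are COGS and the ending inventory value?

Feb 9, 34 sold [FIFO — oldest first]: 34 @ $12 = $408
Feb 11, 262 sold [FIFO — oldest first]: 22 @ $12 + 70 @ $13 + 170 @ $16 = $3,894
Feb 13, 21 sold [FIFO — oldest first]: 21 @ $16 = $336
Total COGS = $408 + $3,894 + $336 = $4,638
Ending inventory: 93 @ $16 + 158 @ $12 + 293 @ $15 = $7,779
Check: goods available $12,417 = COGS $4,638 + ending $7,779

COGS = $4,638; ending inventory = $7,779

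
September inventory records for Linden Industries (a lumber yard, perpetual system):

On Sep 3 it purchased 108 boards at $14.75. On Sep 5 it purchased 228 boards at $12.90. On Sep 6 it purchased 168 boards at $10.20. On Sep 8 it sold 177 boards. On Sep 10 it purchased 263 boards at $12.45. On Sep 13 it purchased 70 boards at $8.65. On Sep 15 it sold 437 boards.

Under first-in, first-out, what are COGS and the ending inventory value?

COGS = $7,617.30; ending inventory = $2,510.35

Sep 8, 177 sold [FIFO — oldest first]: 108 @ $14.75 + 69 @ $12.90 = $2,483.10
Sep 15, 437 sold [FIFO — oldest first]: 159 @ $12.90 + 168 @ $10.20 + 110 @ $12.45 = $5,134.20
Total COGS = $2,483.10 + $5,134.20 = $7,617.30
Ending inventory: 153 @ $12.45 + 70 @ $8.65 = $2,510.35
Check: goods available $10,127.65 = COGS $7,617.30 + ending $2,510.35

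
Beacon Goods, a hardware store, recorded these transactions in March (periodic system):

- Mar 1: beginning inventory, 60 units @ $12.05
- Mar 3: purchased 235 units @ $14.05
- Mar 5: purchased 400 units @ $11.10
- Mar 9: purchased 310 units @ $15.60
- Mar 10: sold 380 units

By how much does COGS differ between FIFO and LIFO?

$644.75

FIFO COGS: 60 @ $12.05 + 235 @ $14.05 + 85 @ $11.10 = $4,968.25
LIFO COGS: 310 @ $15.60 + 70 @ $11.10 = $5,613.00
Difference = |$4,968.25 − $5,613.00| = $644.75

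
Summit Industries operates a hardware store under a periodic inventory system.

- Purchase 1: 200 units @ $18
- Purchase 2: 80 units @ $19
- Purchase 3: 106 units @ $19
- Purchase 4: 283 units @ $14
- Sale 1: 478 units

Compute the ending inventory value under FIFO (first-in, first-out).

Ending inventory = $2,674

Sale 1 (478) [FIFO — oldest first]: 200 @ $18 + 80 @ $19 + 106 @ $19 + 92 @ $14 = $8,422
Ending inventory: 191 @ $14 = $2,674
Check: goods available $11,096 = COGS $8,422 + ending $2,674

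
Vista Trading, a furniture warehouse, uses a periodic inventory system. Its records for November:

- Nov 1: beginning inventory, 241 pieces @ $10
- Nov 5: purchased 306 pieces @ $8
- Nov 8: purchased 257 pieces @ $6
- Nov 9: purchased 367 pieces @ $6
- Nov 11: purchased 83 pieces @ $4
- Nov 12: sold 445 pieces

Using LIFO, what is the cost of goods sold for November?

COGS = $2,504

Nov 12, 445 sold [LIFO — newest first]: 83 @ $4 + 362 @ $6 = $2,504
Ending inventory: 241 @ $10 + 306 @ $8 + 257 @ $6 + 5 @ $6 = $6,430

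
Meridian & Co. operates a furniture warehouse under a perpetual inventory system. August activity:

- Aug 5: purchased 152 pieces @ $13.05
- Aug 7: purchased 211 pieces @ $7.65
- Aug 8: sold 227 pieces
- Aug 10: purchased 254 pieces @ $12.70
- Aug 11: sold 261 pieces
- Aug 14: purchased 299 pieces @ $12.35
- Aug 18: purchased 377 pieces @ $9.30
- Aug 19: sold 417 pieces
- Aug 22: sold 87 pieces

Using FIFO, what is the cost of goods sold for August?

Aug 8, 227 sold [FIFO — oldest first]: 152 @ $13.05 + 75 @ $7.65 = $2,557.35
Aug 11, 261 sold [FIFO — oldest first]: 136 @ $7.65 + 125 @ $12.70 = $2,627.90
Aug 19, 417 sold [FIFO — oldest first]: 129 @ $12.70 + 288 @ $12.35 = $5,195.10
Aug 22, 87 sold [FIFO — oldest first]: 11 @ $12.35 + 76 @ $9.30 = $842.65
Total COGS = $2,557.35 + $2,627.90 + $5,195.10 + $842.65 = $11,223.00
Ending inventory: 301 @ $9.30 = $2,799.30

COGS = $11,223.00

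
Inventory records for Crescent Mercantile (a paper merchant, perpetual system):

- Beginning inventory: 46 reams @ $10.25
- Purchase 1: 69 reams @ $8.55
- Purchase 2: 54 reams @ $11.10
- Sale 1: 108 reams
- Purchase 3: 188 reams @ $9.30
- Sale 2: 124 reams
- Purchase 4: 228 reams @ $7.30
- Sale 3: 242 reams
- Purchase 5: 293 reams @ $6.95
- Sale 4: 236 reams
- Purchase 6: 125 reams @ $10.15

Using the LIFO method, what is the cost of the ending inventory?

Sale 1 (108) [LIFO — newest first]: 54 @ $11.10 + 54 @ $8.55 = $1,061.10
Sale 2 (124) [LIFO — newest first]: 124 @ $9.30 = $1,153.20
Sale 3 (242) [LIFO — newest first]: 228 @ $7.30 + 14 @ $9.30 = $1,794.60
Sale 4 (236) [LIFO — newest first]: 236 @ $6.95 = $1,640.20
Total COGS = $1,061.10 + $1,153.20 + $1,794.60 + $1,640.20 = $5,649.10
Ending inventory: 46 @ $10.25 + 15 @ $8.55 + 50 @ $9.30 + 57 @ $6.95 + 125 @ $10.15 = $2,729.65

Ending inventory = $2,729.65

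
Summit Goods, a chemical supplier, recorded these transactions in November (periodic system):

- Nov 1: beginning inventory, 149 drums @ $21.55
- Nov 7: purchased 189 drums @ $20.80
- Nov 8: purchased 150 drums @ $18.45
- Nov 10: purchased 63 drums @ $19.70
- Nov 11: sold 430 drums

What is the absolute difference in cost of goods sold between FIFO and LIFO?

FIFO COGS: 149 @ $21.55 + 189 @ $20.80 + 92 @ $18.45 = $8,839.55
LIFO COGS: 63 @ $19.70 + 150 @ $18.45 + 189 @ $20.80 + 28 @ $21.55 = $8,543.20
Difference = |$8,839.55 − $8,543.20| = $296.35

$296.35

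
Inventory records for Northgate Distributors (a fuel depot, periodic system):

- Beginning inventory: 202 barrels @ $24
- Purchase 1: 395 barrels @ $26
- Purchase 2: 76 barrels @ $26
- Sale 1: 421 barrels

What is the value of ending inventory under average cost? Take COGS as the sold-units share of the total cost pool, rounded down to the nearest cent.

Ending inventory = $6,400.73

Sale 1, sell 421: 421/673 × $17,094.00 → $10,693.27
Ending inventory (cost pool remaining) = $6,400.73
Check: goods available $17,094.00 = COGS $10,693.27 + ending $6,400.73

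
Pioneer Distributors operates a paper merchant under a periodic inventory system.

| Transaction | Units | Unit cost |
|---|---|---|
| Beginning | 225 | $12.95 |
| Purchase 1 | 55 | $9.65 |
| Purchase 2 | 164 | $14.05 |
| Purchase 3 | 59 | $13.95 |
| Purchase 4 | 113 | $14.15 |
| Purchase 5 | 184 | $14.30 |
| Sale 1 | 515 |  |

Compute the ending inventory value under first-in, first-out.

Ending inventory = $4,060.35

Sale 1 (515) [FIFO — oldest first]: 225 @ $12.95 + 55 @ $9.65 + 164 @ $14.05 + 59 @ $13.95 + 12 @ $14.15 = $6,741.55
Ending inventory: 101 @ $14.15 + 184 @ $14.30 = $4,060.35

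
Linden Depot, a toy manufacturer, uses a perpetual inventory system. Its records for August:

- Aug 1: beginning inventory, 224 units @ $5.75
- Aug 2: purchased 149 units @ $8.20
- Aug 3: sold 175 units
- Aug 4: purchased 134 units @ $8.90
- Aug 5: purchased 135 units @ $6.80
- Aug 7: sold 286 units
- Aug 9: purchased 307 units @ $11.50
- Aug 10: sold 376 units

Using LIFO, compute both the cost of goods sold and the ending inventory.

COGS = $7,506.90; ending inventory = $644.00

Aug 3, 175 sold [LIFO — newest first]: 149 @ $8.20 + 26 @ $5.75 = $1,371.30
Aug 7, 286 sold [LIFO — newest first]: 135 @ $6.80 + 134 @ $8.90 + 17 @ $5.75 = $2,208.35
Aug 10, 376 sold [LIFO — newest first]: 307 @ $11.50 + 69 @ $5.75 = $3,927.25
Total COGS = $1,371.30 + $2,208.35 + $3,927.25 = $7,506.90
Ending inventory: 112 @ $5.75 = $644.00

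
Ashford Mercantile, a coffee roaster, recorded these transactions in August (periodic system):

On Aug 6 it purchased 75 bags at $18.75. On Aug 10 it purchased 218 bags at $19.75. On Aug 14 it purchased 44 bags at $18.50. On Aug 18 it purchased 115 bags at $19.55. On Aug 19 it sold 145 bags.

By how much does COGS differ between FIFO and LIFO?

$14.50

FIFO COGS: 75 @ $18.75 + 70 @ $19.75 = $2,788.75
LIFO COGS: 115 @ $19.55 + 30 @ $18.50 = $2,803.25
Difference = |$2,788.75 − $2,803.25| = $14.50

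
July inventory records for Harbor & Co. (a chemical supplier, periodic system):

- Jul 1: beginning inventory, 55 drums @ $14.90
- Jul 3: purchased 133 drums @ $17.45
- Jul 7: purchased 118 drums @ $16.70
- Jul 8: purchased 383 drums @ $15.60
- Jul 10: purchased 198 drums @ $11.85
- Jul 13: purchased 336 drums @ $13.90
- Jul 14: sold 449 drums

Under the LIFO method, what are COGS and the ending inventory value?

Jul 14, 449 sold [LIFO — newest first]: 336 @ $13.90 + 113 @ $11.85 = $6,009.45
Ending inventory: 55 @ $14.90 + 133 @ $17.45 + 118 @ $16.70 + 383 @ $15.60 + 85 @ $11.85 = $12,093.00

COGS = $6,009.45; ending inventory = $12,093.00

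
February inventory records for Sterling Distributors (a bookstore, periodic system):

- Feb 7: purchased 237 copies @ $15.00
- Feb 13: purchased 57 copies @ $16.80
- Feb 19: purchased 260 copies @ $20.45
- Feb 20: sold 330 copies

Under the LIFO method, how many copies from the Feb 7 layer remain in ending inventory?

224

Feb 20, 330 sold [LIFO — newest first]: 260 @ $20.45 + 57 @ $16.80 + 13 @ $15.00 = $6,469.60
Ending inventory: 224 @ $15.00 = $3,360.00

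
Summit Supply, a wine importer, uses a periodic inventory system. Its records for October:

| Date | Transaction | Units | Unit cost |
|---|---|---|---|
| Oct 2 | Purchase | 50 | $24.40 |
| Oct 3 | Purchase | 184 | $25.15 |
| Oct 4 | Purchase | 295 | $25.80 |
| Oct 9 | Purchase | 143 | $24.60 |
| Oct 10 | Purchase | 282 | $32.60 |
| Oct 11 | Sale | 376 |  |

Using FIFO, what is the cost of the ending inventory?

Oct 11, 376 sold [FIFO — oldest first]: 50 @ $24.40 + 184 @ $25.15 + 142 @ $25.80 = $9,511.20
Ending inventory: 153 @ $25.80 + 143 @ $24.60 + 282 @ $32.60 = $16,658.40

Ending inventory = $16,658.40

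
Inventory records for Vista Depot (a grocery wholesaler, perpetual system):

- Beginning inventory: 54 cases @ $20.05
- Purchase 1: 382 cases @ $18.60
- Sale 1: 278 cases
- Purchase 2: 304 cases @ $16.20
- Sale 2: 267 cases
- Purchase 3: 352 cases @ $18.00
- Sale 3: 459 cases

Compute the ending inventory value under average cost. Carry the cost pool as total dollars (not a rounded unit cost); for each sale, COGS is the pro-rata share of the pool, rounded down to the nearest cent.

Ending inventory = $1,555.21

After Beginning: 54 on hand, pool $1,082.70 (≈ $20.0500 each)
After Purchase 1: 436 on hand, pool $8,187.90 (≈ $18.7796 each)
Sale 1, sell 278: 278/436 × $8,187.90 → $5,220.72
After Purchase 2: 462 on hand, pool $7,891.98 (≈ $17.0822 each)
Sale 2, sell 267: 267/462 × $7,891.98 → $4,560.94
After Purchase 3: 547 on hand, pool $9,667.04 (≈ $17.6728 each)
Sale 3, sell 459: 459/547 × $9,667.04 → $8,111.83
Total COGS = $5,220.72 + $4,560.94 + $8,111.83 = $17,893.49
Ending inventory (cost pool remaining) = $1,555.21
Check: goods available $19,448.70 = COGS $17,893.49 + ending $1,555.21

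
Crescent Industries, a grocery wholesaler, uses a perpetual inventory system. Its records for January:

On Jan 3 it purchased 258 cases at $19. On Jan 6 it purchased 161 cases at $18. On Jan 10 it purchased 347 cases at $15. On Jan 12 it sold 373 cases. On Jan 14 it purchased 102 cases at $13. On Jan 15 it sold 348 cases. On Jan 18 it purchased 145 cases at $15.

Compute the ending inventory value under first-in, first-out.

Ending inventory = $4,176

Jan 12, 373 sold [FIFO — oldest first]: 258 @ $19 + 115 @ $18 = $6,972
Jan 15, 348 sold [FIFO — oldest first]: 46 @ $18 + 302 @ $15 = $5,358
Total COGS = $6,972 + $5,358 = $12,330
Ending inventory: 45 @ $15 + 102 @ $13 + 145 @ $15 = $4,176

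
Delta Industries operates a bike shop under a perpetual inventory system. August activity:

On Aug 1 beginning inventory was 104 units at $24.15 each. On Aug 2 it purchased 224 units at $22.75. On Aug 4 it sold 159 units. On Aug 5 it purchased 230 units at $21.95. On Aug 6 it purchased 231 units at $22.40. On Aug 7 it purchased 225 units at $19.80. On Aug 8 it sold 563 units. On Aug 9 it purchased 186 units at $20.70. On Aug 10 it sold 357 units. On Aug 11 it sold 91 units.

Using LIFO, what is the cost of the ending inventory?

Ending inventory = $724.50

Aug 4, 159 sold [LIFO — newest first]: 159 @ $22.75 = $3,617.25
Aug 8, 563 sold [LIFO — newest first]: 225 @ $19.80 + 231 @ $22.40 + 107 @ $21.95 = $11,978.05
Aug 10, 357 sold [LIFO — newest first]: 186 @ $20.70 + 123 @ $21.95 + 48 @ $22.75 = $7,642.05
Aug 11, 91 sold [LIFO — newest first]: 17 @ $22.75 + 74 @ $24.15 = $2,173.85
Total COGS = $3,617.25 + $11,978.05 + $7,642.05 + $2,173.85 = $25,411.20
Ending inventory: 30 @ $24.15 = $724.50
Check: goods available $26,135.70 = COGS $25,411.20 + ending $724.50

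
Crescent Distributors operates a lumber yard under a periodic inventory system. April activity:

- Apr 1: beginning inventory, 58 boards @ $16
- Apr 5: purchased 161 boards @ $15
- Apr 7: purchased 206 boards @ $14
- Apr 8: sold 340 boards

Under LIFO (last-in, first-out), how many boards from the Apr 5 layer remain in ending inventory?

Apr 8, 340 sold [LIFO — newest first]: 206 @ $14 + 134 @ $15 = $4,894
Ending inventory: 58 @ $16 + 27 @ $15 = $1,333

27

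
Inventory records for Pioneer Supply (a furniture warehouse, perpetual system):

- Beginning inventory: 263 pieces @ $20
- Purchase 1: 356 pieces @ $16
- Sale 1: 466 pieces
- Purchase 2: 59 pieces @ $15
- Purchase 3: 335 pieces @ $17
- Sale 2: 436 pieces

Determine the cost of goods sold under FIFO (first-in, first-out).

Sale 1 (466) [FIFO — oldest first]: 263 @ $20 + 203 @ $16 = $8,508
Sale 2 (436) [FIFO — oldest first]: 153 @ $16 + 59 @ $15 + 224 @ $17 = $7,141
Total COGS = $8,508 + $7,141 = $15,649
Ending inventory: 111 @ $17 = $1,887

COGS = $15,649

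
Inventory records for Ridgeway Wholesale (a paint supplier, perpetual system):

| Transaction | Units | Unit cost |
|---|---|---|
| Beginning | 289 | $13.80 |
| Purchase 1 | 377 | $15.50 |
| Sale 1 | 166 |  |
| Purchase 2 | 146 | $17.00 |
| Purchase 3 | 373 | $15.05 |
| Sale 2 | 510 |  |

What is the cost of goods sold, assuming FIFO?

COGS = $10,001.70

Sale 1 (166) [FIFO — oldest first]: 166 @ $13.80 = $2,290.80
Sale 2 (510) [FIFO — oldest first]: 123 @ $13.80 + 377 @ $15.50 + 10 @ $17.00 = $7,710.90
Total COGS = $2,290.80 + $7,710.90 = $10,001.70
Ending inventory: 136 @ $17.00 + 373 @ $15.05 = $7,925.65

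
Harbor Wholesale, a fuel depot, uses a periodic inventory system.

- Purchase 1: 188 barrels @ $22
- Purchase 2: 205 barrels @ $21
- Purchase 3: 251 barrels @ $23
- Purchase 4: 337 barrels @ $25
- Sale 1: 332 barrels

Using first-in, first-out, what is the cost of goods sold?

COGS = $7,160

Sale 1 (332) [FIFO — oldest first]: 188 @ $22 + 144 @ $21 = $7,160
Ending inventory: 61 @ $21 + 251 @ $23 + 337 @ $25 = $15,479
Check: goods available $22,639 = COGS $7,160 + ending $15,479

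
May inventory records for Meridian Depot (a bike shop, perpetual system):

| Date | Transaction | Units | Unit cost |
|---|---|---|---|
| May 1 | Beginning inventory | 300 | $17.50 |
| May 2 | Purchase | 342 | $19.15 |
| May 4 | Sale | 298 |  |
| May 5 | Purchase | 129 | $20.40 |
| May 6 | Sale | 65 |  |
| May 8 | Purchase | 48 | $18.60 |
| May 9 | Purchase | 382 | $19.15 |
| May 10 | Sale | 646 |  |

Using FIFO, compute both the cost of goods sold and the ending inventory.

May 4, 298 sold [FIFO — oldest first]: 298 @ $17.50 = $5,215.00
May 6, 65 sold [FIFO — oldest first]: 2 @ $17.50 + 63 @ $19.15 = $1,241.45
May 10, 646 sold [FIFO — oldest first]: 279 @ $19.15 + 129 @ $20.40 + 48 @ $18.60 + 190 @ $19.15 = $12,505.75
Total COGS = $5,215.00 + $1,241.45 + $12,505.75 = $18,962.20
Ending inventory: 192 @ $19.15 = $3,676.80
Check: goods available $22,639.00 = COGS $18,962.20 + ending $3,676.80

COGS = $18,962.20; ending inventory = $3,676.80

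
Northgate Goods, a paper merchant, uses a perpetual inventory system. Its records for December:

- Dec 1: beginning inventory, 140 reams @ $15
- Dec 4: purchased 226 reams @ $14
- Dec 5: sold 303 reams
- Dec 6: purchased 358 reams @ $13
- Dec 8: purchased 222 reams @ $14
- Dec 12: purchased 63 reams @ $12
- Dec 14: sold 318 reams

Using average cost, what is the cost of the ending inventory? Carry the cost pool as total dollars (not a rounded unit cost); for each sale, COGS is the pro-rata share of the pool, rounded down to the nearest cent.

Ending inventory = $5,179.26

After Dec 1: 140 on hand, pool $2,100.00 (≈ $15.0000 each)
After Dec 4: 366 on hand, pool $5,264.00 (≈ $14.3825 each)
Dec 5, sell 303: 303/366 × $5,264.00 → $4,357.90
After Dec 6: 421 on hand, pool $5,560.10 (≈ $13.2069 each)
After Dec 8: 643 on hand, pool $8,668.10 (≈ $13.4807 each)
After Dec 12: 706 on hand, pool $9,424.10 (≈ $13.3486 each)
Dec 14, sell 318: 318/706 × $9,424.10 → $4,244.84
Total COGS = $4,357.90 + $4,244.84 = $8,602.74
Ending inventory (cost pool remaining) = $5,179.26
Check: goods available $13,782.00 = COGS $8,602.74 + ending $5,179.26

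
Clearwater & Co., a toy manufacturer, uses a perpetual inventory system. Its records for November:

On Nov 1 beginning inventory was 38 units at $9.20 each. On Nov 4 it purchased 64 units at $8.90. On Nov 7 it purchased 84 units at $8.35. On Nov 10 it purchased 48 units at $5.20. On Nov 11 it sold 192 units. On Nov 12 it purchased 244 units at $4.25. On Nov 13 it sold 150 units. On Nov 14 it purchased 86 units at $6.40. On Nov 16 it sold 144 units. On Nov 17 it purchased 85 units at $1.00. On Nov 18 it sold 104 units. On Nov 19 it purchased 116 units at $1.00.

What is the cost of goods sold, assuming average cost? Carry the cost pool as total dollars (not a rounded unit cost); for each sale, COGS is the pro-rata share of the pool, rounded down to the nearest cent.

After Nov 1: 38 on hand, pool $349.60 (≈ $9.2000 each)
After Nov 4: 102 on hand, pool $919.20 (≈ $9.0118 each)
After Nov 7: 186 on hand, pool $1,620.60 (≈ $8.7129 each)
After Nov 10: 234 on hand, pool $1,870.20 (≈ $7.9923 each)
Nov 11, sell 192: 192/234 × $1,870.20 → $1,534.52
After Nov 12: 286 on hand, pool $1,372.68 (≈ $4.7996 each)
Nov 13, sell 150: 150/286 × $1,372.68 → $719.93
After Nov 14: 222 on hand, pool $1,203.15 (≈ $5.4196 each)
Nov 16, sell 144: 144/222 × $1,203.15 → $780.42
After Nov 17: 163 on hand, pool $507.73 (≈ $3.1149 each)
Nov 18, sell 104: 104/163 × $507.73 → $323.95
After Nov 19: 175 on hand, pool $299.78 (≈ $1.7130 each)
Total COGS = $1,534.52 + $719.93 + $780.42 + $323.95 = $3,358.82
Ending inventory (cost pool remaining) = $299.78
Check: goods available $3,658.60 = COGS $3,358.82 + ending $299.78

COGS = $3,358.82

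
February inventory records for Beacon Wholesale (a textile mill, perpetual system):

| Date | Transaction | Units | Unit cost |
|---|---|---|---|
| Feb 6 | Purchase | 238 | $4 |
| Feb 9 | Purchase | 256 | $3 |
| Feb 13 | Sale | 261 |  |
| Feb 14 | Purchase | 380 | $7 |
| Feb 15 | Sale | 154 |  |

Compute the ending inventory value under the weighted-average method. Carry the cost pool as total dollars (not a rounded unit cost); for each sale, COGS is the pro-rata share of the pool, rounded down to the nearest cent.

After Feb 6: 238 on hand, pool $952.00 (≈ $4.0000 each)
After Feb 9: 494 on hand, pool $1,720.00 (≈ $3.4818 each)
Feb 13, sell 261: 261/494 × $1,720.00 → $908.74
After Feb 14: 613 on hand, pool $3,471.26 (≈ $5.6627 each)
Feb 15, sell 154: 154/613 × $3,471.26 → $872.06
Total COGS = $908.74 + $872.06 = $1,780.80
Ending inventory (cost pool remaining) = $2,599.20

Ending inventory = $2,599.20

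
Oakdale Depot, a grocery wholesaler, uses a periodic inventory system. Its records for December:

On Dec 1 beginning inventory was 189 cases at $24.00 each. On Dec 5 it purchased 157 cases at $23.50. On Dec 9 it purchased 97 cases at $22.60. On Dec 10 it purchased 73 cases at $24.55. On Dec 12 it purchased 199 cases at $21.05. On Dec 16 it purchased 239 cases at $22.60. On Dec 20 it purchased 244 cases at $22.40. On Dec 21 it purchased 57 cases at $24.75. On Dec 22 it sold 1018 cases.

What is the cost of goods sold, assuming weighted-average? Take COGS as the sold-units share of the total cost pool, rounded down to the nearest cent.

COGS = $23,261.13

Dec 22, sell 1018: 1018/1255 × $28,676.55 → $23,261.13
Ending inventory (cost pool remaining) = $5,415.42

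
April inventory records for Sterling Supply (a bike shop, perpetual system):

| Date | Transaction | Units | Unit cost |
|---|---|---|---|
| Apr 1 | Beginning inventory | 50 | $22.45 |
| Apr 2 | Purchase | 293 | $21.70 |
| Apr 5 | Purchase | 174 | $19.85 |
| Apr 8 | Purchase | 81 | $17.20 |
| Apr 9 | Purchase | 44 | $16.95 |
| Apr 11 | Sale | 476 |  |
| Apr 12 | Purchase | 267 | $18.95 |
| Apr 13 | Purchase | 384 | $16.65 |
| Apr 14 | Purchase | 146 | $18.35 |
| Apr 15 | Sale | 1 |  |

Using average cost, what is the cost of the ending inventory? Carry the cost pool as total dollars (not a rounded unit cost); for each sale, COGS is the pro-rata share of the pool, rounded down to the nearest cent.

After Apr 1: 50 on hand, pool $1,122.50 (≈ $22.4500 each)
After Apr 2: 343 on hand, pool $7,480.60 (≈ $21.8093 each)
After Apr 5: 517 on hand, pool $10,934.50 (≈ $21.1499 each)
After Apr 8: 598 on hand, pool $12,327.70 (≈ $20.6149 each)
After Apr 9: 642 on hand, pool $13,073.50 (≈ $20.3637 each)
Apr 11, sell 476: 476/642 × $13,073.50 → $9,693.12
After Apr 12: 433 on hand, pool $8,440.03 (≈ $19.4920 each)
After Apr 13: 817 on hand, pool $14,833.63 (≈ $18.1562 each)
After Apr 14: 963 on hand, pool $17,512.73 (≈ $18.1856 each)
Apr 15, sell 1: 1/963 × $17,512.73 → $18.18
Total COGS = $9,693.12 + $18.18 = $9,711.30
Ending inventory (cost pool remaining) = $17,494.55

Ending inventory = $17,494.55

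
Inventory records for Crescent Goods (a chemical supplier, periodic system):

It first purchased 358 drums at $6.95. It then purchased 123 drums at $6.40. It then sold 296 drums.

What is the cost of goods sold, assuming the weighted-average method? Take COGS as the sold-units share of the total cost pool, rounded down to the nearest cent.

COGS = $2,015.56

Sale 1, sell 296: 296/481 × $3,275.30 → $2,015.56
Ending inventory (cost pool remaining) = $1,259.74
Check: goods available $3,275.30 = COGS $2,015.56 + ending $1,259.74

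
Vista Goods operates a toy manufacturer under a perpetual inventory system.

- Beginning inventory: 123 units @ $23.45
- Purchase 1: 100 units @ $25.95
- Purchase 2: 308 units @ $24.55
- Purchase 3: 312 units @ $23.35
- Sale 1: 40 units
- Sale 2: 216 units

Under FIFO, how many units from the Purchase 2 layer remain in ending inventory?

275

Sale 1 (40) [FIFO — oldest first]: 40 @ $23.45 = $938.00
Sale 2 (216) [FIFO — oldest first]: 83 @ $23.45 + 100 @ $25.95 + 33 @ $24.55 = $5,351.50
Total COGS = $938.00 + $5,351.50 = $6,289.50
Ending inventory: 275 @ $24.55 + 312 @ $23.35 = $14,036.45
Check: goods available $20,325.95 = COGS $6,289.50 + ending $14,036.45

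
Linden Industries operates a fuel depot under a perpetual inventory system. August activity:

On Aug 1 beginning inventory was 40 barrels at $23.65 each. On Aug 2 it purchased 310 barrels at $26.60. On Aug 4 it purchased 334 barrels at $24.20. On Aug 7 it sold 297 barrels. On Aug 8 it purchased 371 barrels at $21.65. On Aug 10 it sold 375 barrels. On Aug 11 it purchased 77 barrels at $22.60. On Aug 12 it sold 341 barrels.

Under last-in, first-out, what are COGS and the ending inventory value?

Aug 7, 297 sold [LIFO — newest first]: 297 @ $24.20 = $7,187.40
Aug 10, 375 sold [LIFO — newest first]: 371 @ $21.65 + 4 @ $24.20 = $8,128.95
Aug 12, 341 sold [LIFO — newest first]: 77 @ $22.60 + 33 @ $24.20 + 231 @ $26.60 = $8,683.40
Total COGS = $7,187.40 + $8,128.95 + $8,683.40 = $23,999.75
Ending inventory: 40 @ $23.65 + 79 @ $26.60 = $3,047.40

COGS = $23,999.75; ending inventory = $3,047.40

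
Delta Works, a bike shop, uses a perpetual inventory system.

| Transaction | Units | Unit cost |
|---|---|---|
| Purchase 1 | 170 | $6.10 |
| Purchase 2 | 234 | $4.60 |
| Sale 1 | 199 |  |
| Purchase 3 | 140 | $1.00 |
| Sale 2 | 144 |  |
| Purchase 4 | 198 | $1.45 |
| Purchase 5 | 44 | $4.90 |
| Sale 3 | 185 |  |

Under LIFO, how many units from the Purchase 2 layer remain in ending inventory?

Sale 1 (199) [LIFO — newest first]: 199 @ $4.60 = $915.40
Sale 2 (144) [LIFO — newest first]: 140 @ $1.00 + 4 @ $4.60 = $158.40
Sale 3 (185) [LIFO — newest first]: 44 @ $4.90 + 141 @ $1.45 = $420.05
Total COGS = $915.40 + $158.40 + $420.05 = $1,493.85
Ending inventory: 170 @ $6.10 + 31 @ $4.60 + 57 @ $1.45 = $1,262.25

31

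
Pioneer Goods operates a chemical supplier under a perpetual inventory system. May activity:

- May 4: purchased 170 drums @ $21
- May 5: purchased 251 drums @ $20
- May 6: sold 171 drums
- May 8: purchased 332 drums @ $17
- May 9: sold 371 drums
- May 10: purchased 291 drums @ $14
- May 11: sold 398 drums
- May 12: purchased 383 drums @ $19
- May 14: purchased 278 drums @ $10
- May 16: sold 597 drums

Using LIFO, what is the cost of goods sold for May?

May 6, 171 sold [LIFO — newest first]: 171 @ $20 = $3,420
May 9, 371 sold [LIFO — newest first]: 332 @ $17 + 39 @ $20 = $6,424
May 11, 398 sold [LIFO — newest first]: 291 @ $14 + 41 @ $20 + 66 @ $21 = $6,280
May 16, 597 sold [LIFO — newest first]: 278 @ $10 + 319 @ $19 = $8,841
Total COGS = $3,420 + $6,424 + $6,280 + $8,841 = $24,965
Ending inventory: 104 @ $21 + 64 @ $19 = $3,400

COGS = $24,965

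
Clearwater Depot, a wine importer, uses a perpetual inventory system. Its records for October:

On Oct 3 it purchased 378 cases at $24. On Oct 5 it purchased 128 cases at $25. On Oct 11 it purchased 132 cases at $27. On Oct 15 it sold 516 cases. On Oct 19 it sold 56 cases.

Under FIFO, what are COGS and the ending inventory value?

COGS = $14,054; ending inventory = $1,782

Oct 15, 516 sold [FIFO — oldest first]: 378 @ $24 + 128 @ $25 + 10 @ $27 = $12,542
Oct 19, 56 sold [FIFO — oldest first]: 56 @ $27 = $1,512
Total COGS = $12,542 + $1,512 = $14,054
Ending inventory: 66 @ $27 = $1,782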